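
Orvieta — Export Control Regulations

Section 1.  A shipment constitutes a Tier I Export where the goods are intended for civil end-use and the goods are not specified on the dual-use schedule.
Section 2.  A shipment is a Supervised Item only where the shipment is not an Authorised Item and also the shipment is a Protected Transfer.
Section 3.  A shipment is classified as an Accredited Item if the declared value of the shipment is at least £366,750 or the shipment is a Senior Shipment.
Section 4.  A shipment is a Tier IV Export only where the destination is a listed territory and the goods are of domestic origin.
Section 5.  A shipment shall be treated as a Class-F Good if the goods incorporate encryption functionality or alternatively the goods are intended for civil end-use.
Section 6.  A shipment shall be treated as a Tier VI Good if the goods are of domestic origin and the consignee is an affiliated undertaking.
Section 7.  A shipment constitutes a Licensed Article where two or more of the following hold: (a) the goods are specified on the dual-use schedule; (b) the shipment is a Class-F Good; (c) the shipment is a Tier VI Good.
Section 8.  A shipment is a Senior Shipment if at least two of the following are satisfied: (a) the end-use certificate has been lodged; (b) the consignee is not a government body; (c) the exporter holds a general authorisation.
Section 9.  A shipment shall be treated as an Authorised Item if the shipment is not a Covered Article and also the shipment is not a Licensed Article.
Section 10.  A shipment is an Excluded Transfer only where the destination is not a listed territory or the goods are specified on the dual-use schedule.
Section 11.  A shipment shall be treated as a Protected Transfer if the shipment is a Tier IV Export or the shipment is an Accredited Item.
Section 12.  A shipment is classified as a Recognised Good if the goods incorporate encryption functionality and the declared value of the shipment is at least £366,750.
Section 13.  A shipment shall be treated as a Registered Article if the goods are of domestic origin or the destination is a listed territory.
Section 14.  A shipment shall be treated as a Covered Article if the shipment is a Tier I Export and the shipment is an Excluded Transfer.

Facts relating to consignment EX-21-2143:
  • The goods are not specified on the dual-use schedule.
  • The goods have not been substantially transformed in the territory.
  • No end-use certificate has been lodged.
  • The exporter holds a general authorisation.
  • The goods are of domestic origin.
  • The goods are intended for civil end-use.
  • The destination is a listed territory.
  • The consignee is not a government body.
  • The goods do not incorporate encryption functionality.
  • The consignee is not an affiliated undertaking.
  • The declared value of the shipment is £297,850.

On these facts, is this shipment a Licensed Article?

No

Under section 5: the goods incorporate encryption functionality? no; or the goods are intended for civil end-use? yes. So the shipment is a Class-F Good.
Under section 6: the goods are of domestic origin? yes; and the consignee is an affiliated undertaking? no. So the shipment is not a Tier VI Good.
Under section 7: the goods are specified on the dual-use schedule? no; Class-F Good (section 5)? yes; Tier VI Good (section 6)? no — 1 of 3 hold (need ≥2) → not satisfied.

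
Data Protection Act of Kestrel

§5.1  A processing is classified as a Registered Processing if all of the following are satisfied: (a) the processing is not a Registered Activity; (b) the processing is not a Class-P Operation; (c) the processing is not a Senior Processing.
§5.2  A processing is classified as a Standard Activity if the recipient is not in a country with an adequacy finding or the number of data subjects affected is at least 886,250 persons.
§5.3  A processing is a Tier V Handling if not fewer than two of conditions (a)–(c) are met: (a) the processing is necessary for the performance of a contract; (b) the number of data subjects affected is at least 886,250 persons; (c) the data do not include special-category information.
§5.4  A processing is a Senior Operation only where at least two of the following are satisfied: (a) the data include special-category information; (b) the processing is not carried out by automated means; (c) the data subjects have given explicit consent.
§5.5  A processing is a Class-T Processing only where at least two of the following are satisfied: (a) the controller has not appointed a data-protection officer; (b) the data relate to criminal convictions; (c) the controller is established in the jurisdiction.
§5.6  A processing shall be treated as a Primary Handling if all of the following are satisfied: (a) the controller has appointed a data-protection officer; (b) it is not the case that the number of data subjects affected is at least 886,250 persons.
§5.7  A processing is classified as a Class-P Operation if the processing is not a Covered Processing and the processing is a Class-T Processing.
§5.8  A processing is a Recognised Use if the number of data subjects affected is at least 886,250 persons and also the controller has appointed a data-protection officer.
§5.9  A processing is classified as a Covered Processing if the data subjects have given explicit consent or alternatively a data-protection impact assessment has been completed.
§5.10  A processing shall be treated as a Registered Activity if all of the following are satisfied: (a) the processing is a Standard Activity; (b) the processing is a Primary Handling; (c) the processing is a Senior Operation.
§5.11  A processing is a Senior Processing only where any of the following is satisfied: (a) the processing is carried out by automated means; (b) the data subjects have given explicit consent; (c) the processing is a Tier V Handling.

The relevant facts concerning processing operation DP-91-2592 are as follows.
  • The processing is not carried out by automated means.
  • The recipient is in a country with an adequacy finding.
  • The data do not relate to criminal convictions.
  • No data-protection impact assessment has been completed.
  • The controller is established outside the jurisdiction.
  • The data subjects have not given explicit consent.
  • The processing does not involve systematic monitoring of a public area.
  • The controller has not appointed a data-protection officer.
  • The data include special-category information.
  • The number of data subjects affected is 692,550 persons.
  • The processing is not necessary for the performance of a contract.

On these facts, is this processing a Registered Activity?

Under §5.2: the recipient is not in a country with an adequacy finding? no; or number of data subjects affected: 692,550 persons ≥ 886,250 persons? no. So the processing is not a Standard Activity.
Under §5.6: the controller has appointed a data-protection officer? no; and number of data subjects affected: 692,550 persons ≥ 886,250 persons? no, so negated condition yes. So the processing is not a Primary Handling.
Under §5.4: the data include special-category information? yes; the processing is not carried out by automated means? yes; the data subjects have given explicit consent? no — 2 of 3 hold (need ≥2) → satisfied.
Under §5.10: Standard Activity (§5.2)? no; and Primary Handling (§5.6)? no; and Senior Operation (§5.4)? yes. So the processing is not a Registered Activity.

No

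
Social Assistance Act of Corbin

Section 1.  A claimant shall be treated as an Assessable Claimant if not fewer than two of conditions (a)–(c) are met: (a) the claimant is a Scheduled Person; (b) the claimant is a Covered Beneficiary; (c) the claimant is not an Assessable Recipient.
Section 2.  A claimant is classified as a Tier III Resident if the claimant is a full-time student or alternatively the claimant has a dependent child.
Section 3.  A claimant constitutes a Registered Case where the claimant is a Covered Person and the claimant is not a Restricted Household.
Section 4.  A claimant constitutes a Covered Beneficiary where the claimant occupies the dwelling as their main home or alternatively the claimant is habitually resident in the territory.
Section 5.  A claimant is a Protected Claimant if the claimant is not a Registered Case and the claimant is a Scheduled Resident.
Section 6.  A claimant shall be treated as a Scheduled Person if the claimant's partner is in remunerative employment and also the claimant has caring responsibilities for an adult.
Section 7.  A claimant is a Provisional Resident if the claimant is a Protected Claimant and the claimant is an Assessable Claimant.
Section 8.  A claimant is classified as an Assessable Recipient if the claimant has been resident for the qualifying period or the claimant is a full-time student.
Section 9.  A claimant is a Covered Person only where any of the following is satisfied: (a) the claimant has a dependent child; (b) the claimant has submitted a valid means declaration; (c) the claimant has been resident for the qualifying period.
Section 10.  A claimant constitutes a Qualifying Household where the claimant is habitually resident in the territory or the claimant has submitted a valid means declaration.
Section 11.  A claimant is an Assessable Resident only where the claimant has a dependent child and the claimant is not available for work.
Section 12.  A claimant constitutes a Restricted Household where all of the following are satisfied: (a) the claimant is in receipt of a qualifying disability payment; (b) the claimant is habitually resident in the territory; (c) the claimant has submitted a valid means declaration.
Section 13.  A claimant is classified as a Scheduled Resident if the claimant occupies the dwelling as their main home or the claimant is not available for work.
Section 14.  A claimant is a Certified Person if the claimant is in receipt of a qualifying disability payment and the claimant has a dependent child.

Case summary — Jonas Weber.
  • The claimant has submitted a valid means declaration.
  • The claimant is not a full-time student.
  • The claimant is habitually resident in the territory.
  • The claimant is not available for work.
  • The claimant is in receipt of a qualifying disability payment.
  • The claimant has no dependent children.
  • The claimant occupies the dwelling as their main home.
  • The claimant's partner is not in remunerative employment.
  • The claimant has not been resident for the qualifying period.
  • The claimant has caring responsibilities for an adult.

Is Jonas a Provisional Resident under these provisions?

section 9 — Covered Person: [the claimant has a dependent child? no] OR [the claimant has submitted a valid means declaration? yes] OR [the claimant has been resident for the qualifying period? no] → satisfied.
section 12 — Restricted Household: [the claimant is in receipt of a qualifying disability payment? yes] AND [the claimant is habitually resident in the territory? yes] AND [the claimant has submitted a valid means declaration? yes] → satisfied.
section 3 — Registered Case: [Covered Person (section 9)? yes] AND [not a Restricted Household (section 12)? no] → not satisfied.
section 13 — Scheduled Resident: [the claimant occupies the dwelling as their main home? yes] OR [the claimant is not available for work? yes] → satisfied.
section 5 — Protected Claimant: [not a Registered Case (section 3)? yes] AND [Scheduled Resident (section 13)? yes] → satisfied.
section 6 — Scheduled Person: [the claimant's partner is in remunerative employment? no] AND [the claimant has caring responsibilities for an adult? yes] → not satisfied.
section 4 — Covered Beneficiary: [the claimant occupies the dwelling as their main home? yes] OR [the claimant is habitually resident in the territory? yes] → satisfied.
section 8 — Assessable Recipient: [the claimant has been resident for the qualifying period? no] OR [the claimant is a full-time student? no] → not satisfied.
section 1 — Assessable Claimant: Scheduled Person (section 6)? no; Covered Beneficiary (section 4)? yes; not an Assessable Recipient (section 8)? yes — 2 of 3 hold (need ≥2) → satisfied.
section 7 — Provisional Resident: [Protected Claimant (section 5)? yes] AND [Assessable Claimant (section 1)? yes] → satisfied.

Yes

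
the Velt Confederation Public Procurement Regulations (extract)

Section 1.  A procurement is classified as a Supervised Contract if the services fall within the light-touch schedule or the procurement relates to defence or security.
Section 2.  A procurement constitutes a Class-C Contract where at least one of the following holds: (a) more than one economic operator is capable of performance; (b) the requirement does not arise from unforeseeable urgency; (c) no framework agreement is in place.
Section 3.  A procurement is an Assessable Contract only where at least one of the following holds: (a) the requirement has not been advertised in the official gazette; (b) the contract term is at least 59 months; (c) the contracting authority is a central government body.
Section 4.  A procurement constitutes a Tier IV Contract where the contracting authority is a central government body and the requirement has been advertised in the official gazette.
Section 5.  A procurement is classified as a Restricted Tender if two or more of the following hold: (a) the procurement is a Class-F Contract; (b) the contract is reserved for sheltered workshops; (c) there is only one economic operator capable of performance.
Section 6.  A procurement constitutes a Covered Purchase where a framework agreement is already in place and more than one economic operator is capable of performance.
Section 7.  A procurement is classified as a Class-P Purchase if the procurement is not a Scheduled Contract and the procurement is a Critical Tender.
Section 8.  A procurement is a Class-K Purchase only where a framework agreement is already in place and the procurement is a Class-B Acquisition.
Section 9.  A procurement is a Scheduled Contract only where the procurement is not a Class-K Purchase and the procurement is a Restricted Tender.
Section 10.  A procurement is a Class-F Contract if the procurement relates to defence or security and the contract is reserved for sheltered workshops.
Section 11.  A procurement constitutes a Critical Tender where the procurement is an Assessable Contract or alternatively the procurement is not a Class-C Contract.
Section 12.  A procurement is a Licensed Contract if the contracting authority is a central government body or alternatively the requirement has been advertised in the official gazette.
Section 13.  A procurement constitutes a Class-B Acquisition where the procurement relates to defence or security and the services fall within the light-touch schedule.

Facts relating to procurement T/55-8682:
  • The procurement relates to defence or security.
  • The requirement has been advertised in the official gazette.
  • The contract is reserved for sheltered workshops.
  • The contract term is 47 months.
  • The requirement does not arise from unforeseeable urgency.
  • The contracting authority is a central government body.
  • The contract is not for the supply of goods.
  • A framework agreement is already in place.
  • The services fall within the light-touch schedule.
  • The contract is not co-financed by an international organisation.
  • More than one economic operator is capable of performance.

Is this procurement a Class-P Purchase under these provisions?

Yes

section 13 — Class-B Acquisition: [the procurement relates to defence or security? yes] AND [the services fall within the light-touch schedule? yes] → satisfied.
section 8 — Class-K Purchase: [a framework agreement is already in place? yes] AND [Class-B Acquisition (section 13)? yes] → satisfied.
section 10 — Class-F Contract: [the procurement relates to defence or security? yes] AND [the contract is reserved for sheltered workshops? yes] → satisfied.
section 5 — Restricted Tender: Class-F Contract (section 10)? yes; the contract is reserved for sheltered workshops? yes; there is only one economic operator capable of performance? no — 2 of 3 hold (need ≥2) → satisfied.
section 9 — Scheduled Contract: [not a Class-K Purchase (section 8)? no] AND [Restricted Tender (section 5)? yes] → not satisfied.
section 3 — Assessable Contract: [the requirement has not been advertised in the official gazette? no] OR [contract term: 47 months ≥ 59 months? no] OR [the contracting authority is a central government body? yes] → satisfied.
section 2 — Class-C Contract: [more than one economic operator is capable of performance? yes] OR [the requirement does not arise from unforeseeable urgency? yes] OR [no framework agreement is in place? no] → satisfied.
section 11 — Critical Tender: [Assessable Contract (section 3)? yes] OR [not a Class-C Contract (section 2)? no] → satisfied.
section 7 — Class-P Purchase: [not a Scheduled Contract (section 9)? yes] AND [Critical Tender (section 11)? yes] → satisfied.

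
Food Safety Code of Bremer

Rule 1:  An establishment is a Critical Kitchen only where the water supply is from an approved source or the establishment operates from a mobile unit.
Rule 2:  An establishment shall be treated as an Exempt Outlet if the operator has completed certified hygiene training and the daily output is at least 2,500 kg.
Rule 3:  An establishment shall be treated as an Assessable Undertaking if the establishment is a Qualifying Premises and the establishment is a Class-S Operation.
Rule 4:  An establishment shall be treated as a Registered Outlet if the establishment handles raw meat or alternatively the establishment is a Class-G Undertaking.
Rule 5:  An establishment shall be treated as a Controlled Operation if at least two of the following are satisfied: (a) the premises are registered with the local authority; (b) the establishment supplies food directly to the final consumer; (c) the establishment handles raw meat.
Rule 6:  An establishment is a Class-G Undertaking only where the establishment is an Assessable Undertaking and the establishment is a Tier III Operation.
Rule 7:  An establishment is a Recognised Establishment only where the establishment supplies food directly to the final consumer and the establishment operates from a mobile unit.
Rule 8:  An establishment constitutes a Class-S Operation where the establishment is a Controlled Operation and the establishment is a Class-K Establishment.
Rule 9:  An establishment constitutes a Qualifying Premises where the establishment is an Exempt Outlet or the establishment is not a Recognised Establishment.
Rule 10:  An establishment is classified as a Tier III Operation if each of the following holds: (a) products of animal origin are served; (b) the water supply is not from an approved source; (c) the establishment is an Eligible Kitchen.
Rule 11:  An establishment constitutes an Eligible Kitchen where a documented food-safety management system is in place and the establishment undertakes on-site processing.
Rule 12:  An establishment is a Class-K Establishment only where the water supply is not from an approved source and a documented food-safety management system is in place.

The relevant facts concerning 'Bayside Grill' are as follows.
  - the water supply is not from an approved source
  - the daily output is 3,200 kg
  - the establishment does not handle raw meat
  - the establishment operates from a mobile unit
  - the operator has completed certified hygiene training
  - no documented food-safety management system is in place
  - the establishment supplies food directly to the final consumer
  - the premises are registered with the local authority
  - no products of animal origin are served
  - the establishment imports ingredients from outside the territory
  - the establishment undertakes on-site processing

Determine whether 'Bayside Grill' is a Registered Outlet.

Under rule 2: the operator has completed certified hygiene training? yes; and daily output: 3,200 kg ≥ 2,500 kg? yes. So the establishment is an Exempt Outlet.
Under rule 7: the establishment supplies food directly to the final consumer? yes; and the establishment operates from a mobile unit? yes. So the establishment is a Recognised Establishment.
Under rule 9: Exempt Outlet (rule 2)? yes; or not a Recognised Establishment (rule 7)? no. So the establishment is a Qualifying Premises.
Under rule 5: the premises are registered with the local authority? yes; the establishment supplies food directly to the final consumer? yes; the establishment handles raw meat? no — 2 of 3 hold (need ≥2) → satisfied.
Under rule 12: the water supply is not from an approved source? yes; and a documented food-safety management system is in place? no. So the establishment is not a Class-K Establishment.
Under rule 8: Controlled Operation (rule 5)? yes; and Class-K Establishment (rule 12)? no. So the establishment is not a Class-S Operation.
Under rule 3: Qualifying Premises (rule 9)? yes; and Class-S Operation (rule 8)? no. So the establishment is not an Assessable Undertaking.
Under rule 11: a documented food-safety management system is in place? no; and the establishment undertakes on-site processing? yes. So the establishment is not an Eligible Kitchen.
Under rule 10: products of animal origin are served? no; and the water supply is not from an approved source? yes; and Eligible Kitchen (rule 11)? no. So the establishment is not a Tier III Operation.
Under rule 6: Assessable Undertaking (rule 3)? no; and Tier III Operation (rule 10)? no. So the establishment is not a Class-G Undertaking.
Under rule 4: the establishment handles raw meat? no; or Class-G Undertaking (rule 6)? no. So the establishment is not a Registered Outlet.

No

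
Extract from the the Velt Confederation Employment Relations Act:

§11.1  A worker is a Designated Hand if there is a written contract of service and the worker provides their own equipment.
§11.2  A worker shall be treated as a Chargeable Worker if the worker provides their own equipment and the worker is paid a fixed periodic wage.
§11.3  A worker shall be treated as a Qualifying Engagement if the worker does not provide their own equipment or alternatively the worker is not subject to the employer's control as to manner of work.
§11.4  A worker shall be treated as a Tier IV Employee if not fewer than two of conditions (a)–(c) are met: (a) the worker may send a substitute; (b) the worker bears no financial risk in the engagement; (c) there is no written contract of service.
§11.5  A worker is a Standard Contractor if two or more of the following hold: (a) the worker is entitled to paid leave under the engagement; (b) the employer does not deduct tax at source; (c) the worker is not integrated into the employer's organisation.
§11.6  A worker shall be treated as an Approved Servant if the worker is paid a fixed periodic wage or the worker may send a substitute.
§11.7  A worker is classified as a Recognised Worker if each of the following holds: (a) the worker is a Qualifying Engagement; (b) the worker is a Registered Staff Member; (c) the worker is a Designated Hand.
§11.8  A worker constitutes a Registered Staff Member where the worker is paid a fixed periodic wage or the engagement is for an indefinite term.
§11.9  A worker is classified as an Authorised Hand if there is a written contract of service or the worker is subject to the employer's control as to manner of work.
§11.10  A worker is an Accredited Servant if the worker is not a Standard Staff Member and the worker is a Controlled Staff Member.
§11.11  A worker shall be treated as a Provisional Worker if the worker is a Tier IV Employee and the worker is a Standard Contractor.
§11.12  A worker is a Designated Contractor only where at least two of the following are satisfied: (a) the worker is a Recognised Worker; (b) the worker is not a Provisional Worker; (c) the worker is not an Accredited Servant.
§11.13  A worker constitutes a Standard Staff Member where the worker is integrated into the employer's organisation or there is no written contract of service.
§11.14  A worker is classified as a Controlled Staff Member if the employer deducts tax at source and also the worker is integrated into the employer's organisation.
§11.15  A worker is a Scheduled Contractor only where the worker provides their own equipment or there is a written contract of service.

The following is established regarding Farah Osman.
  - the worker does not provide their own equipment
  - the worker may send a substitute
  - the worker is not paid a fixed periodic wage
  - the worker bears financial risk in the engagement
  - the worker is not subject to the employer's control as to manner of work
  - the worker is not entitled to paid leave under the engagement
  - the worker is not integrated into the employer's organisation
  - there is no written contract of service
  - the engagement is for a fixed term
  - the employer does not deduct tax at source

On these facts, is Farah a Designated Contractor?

Under §11.3: the worker does not provide their own equipment? yes; or the worker is not subject to the employer's control as to manner of work? yes. So the worker is a Qualifying Engagement.
Under §11.8: the worker is paid a fixed periodic wage? no; or the engagement is for an indefinite term? no. So the worker is not a Registered Staff Member.
Under §11.1: there is a written contract of service? no; and the worker provides their own equipment? no. So the worker is not a Designated Hand.
Under §11.7: Qualifying Engagement (§11.3)? yes; and Registered Staff Member (§11.8)? no; and Designated Hand (§11.1)? no. So the worker is not a Recognised Worker.
Under §11.4: the worker may send a substitute? yes; the worker bears no financial risk in the engagement? no; there is no written contract of service? yes — 2 of 3 hold (need ≥2) → satisfied.
Under §11.5: the worker is entitled to paid leave under the engagement? no; the employer does not deduct tax at source? yes; the worker is not integrated into the employer's organisation? yes — 2 of 3 hold (need ≥2) → satisfied.
Under §11.11: Tier IV Employee (§11.4)? yes; and Standard Contractor (§11.5)? yes. So the worker is a Provisional Worker.
Under §11.13: the worker is integrated into the employer's organisation? no; or there is no written contract of service? yes. So the worker is a Standard Staff Member.
Under §11.14: the employer deducts tax at source? no; and the worker is integrated into the employer's organisation? no. So the worker is not a Controlled Staff Member.
Under §11.10: not a Standard Staff Member (§11.13)? no; and Controlled Staff Member (§11.14)? no. So the worker is not an Accredited Servant.
Under §11.12: Recognised Worker (§11.7)? no; not a Provisional Worker (§11.11)? no; not an Accredited Servant (§11.10)? yes — 1 of 3 hold (need ≥2) → not satisfied.

No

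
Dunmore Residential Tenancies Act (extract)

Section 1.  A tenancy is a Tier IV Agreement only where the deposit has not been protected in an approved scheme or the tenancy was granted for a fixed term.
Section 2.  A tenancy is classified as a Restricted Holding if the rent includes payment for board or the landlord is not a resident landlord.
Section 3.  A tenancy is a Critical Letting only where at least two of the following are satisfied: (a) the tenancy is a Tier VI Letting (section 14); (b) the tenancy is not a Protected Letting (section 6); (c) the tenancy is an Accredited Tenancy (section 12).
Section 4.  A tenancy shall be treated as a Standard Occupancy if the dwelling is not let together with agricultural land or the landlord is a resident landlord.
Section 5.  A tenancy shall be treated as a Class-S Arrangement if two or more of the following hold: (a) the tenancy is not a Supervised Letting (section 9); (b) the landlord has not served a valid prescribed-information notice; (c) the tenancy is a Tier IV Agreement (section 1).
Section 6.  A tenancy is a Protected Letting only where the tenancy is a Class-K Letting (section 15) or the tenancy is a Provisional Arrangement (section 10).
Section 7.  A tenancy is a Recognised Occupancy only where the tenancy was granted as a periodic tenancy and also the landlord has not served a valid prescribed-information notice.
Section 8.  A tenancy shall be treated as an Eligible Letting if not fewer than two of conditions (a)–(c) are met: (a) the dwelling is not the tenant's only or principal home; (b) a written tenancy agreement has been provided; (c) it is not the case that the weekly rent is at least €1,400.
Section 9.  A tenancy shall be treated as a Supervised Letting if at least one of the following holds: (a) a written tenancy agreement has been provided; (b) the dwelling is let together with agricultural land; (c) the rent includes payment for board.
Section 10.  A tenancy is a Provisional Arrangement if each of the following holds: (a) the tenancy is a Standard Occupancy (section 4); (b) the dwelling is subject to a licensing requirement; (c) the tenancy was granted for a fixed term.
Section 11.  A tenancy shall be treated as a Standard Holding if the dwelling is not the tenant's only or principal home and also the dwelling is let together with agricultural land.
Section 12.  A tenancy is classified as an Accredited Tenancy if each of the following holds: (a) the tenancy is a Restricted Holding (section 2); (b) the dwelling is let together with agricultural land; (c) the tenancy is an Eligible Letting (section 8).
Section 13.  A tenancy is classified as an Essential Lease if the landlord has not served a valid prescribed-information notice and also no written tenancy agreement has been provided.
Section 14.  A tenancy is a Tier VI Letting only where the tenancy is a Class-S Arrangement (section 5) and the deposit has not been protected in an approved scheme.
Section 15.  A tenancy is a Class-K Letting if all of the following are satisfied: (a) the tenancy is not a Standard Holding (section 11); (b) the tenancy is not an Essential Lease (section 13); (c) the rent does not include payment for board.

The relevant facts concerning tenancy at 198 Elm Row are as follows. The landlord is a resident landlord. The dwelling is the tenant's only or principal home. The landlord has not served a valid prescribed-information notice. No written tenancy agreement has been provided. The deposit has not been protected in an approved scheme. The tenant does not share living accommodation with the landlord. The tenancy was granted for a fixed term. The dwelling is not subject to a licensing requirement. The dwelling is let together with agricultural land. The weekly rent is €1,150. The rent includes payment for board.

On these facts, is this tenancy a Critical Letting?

Yes

section 9 — Supervised Letting: [a written tenancy agreement has been provided? no] OR [the dwelling is let together with agricultural land? yes] OR [the rent includes payment for board? yes] → satisfied.
section 1 — Tier IV Agreement: [the deposit has not been protected in an approved scheme? yes] OR [the tenancy was granted for a fixed term? yes] → satisfied.
section 5 — Class-S Arrangement: not a Supervised Letting (section 9)? no; the landlord has not served a valid prescribed-information notice? yes; Tier IV Agreement (section 1)? yes — 2 of 3 hold (need ≥2) → satisfied.
section 14 — Tier VI Letting: [Class-S Arrangement (section 5)? yes] AND [the deposit has not been protected in an approved scheme? yes] → satisfied.
section 11 — Standard Holding: [the dwelling is not the tenant's only or principal home? no] AND [the dwelling is let together with agricultural land? yes] → not satisfied.
section 13 — Essential Lease: [the landlord has not served a valid prescribed-information notice? yes] AND [no written tenancy agreement has been provided? yes] → satisfied.
section 15 — Class-K Letting: [not a Standard Holding (section 11)? yes] AND [not an Essential Lease (section 13)? no] AND [the rent does not include payment for board? no] → not satisfied.
section 4 — Standard Occupancy: [the dwelling is not let together with agricultural land? no] OR [the landlord is a resident landlord? yes] → satisfied.
section 10 — Provisional Arrangement: [Standard Occupancy (section 4)? yes] AND [the dwelling is subject to a licensing requirement? no] AND [the tenancy was granted for a fixed term? yes] → not satisfied.
section 6 — Protected Letting: [Class-K Letting (section 15)? no] OR [Provisional Arrangement (section 10)? no] → not satisfied.
section 2 — Restricted Holding: [the rent includes payment for board? yes] OR [the landlord is not a resident landlord? no] → satisfied.
section 8 — Eligible Letting: the dwelling is not the tenant's only or principal home? no; a written tenancy agreement has been provided? no; weekly rent: €1,150 ≥ €1,400? no, so negated condition yes — 1 of 3 hold (need ≥2) → not satisfied.
section 12 — Accredited Tenancy: [Restricted Holding (section 2)? yes] AND [the dwelling is let together with agricultural land? yes] AND [Eligible Letting (section 8)? no] → not satisfied.
section 3 — Critical Letting: Tier VI Letting (section 14)? yes; not a Protected Letting (section 6)? yes; Accredited Tenancy (section 12)? no — 2 of 3 hold (need ≥2) → satisfied.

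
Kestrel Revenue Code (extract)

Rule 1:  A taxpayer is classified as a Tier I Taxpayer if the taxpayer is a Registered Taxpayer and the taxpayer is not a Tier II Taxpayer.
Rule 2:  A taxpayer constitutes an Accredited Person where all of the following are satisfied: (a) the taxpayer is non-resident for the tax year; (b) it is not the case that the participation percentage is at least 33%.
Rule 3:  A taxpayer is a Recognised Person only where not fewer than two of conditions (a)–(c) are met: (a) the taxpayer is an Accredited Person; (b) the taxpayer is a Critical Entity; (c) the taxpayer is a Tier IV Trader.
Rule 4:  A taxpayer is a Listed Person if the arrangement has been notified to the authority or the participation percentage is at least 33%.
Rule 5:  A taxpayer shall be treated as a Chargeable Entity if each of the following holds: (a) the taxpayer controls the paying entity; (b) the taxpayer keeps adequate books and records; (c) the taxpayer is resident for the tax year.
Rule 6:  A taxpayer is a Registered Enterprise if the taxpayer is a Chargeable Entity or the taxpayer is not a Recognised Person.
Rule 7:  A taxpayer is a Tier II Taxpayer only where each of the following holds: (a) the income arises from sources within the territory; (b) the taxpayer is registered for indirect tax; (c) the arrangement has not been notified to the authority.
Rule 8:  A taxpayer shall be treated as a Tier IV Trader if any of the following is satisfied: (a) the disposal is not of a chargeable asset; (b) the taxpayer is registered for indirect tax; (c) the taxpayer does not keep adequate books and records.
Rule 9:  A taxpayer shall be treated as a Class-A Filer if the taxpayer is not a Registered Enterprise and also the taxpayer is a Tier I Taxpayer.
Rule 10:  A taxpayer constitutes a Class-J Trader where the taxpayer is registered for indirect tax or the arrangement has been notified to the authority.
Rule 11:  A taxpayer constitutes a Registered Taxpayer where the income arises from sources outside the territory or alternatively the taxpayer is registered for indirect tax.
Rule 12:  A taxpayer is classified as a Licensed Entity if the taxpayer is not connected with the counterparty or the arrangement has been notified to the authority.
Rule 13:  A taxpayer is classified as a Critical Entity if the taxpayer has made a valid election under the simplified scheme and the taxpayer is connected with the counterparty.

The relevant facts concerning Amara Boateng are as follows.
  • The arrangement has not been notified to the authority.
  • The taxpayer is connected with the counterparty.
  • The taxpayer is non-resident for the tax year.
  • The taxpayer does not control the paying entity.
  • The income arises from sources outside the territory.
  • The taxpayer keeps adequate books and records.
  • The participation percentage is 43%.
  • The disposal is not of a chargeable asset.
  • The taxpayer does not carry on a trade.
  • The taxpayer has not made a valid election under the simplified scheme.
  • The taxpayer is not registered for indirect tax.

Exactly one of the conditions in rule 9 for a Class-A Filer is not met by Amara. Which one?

Registered Enterprise

rule 5 — Chargeable Entity: [the taxpayer controls the paying entity? no] AND [the taxpayer keeps adequate books and records? yes] AND [the taxpayer is resident for the tax year? no] → not satisfied.
rule 2 — Accredited Person: [the taxpayer is non-resident for the tax year? yes] AND [participation percentage: 43% ≥ 33%? yes, so negated condition no] → not satisfied.
rule 13 — Critical Entity: [the taxpayer has made a valid election under the simplified scheme? no] AND [the taxpayer is connected with the counterparty? yes] → not satisfied.
rule 8 — Tier IV Trader: [the disposal is not of a chargeable asset? yes] OR [the taxpayer is registered for indirect tax? no] OR [the taxpayer does not keep adequate books and records? no] → satisfied.
rule 3 — Recognised Person: Accredited Person (rule 2)? no; Critical Entity (rule 13)? no; Tier IV Trader (rule 8)? yes — 1 of 3 hold (need ≥2) → not satisfied.
rule 6 — Registered Enterprise: [Chargeable Entity (rule 5)? no] OR [not a Recognised Person (rule 3)? yes] → satisfied.
rule 11 — Registered Taxpayer: [the income arises from sources outside the territory? yes] OR [the taxpayer is registered for indirect tax? no] → satisfied.
rule 7 — Tier II Taxpayer: [the income arises from sources within the territory? no] AND [the taxpayer is registered for indirect tax? no] AND [the arrangement has not been notified to the authority? yes] → not satisfied.
rule 1 — Tier I Taxpayer: [Registered Taxpayer (rule 11)? yes] AND [not a Tier II Taxpayer (rule 7)? yes] → satisfied.
rule 9 — Class-A Filer: [not a Registered Enterprise (rule 6)? no] AND [Tier I Taxpayer (rule 1)? yes] → not satisfied.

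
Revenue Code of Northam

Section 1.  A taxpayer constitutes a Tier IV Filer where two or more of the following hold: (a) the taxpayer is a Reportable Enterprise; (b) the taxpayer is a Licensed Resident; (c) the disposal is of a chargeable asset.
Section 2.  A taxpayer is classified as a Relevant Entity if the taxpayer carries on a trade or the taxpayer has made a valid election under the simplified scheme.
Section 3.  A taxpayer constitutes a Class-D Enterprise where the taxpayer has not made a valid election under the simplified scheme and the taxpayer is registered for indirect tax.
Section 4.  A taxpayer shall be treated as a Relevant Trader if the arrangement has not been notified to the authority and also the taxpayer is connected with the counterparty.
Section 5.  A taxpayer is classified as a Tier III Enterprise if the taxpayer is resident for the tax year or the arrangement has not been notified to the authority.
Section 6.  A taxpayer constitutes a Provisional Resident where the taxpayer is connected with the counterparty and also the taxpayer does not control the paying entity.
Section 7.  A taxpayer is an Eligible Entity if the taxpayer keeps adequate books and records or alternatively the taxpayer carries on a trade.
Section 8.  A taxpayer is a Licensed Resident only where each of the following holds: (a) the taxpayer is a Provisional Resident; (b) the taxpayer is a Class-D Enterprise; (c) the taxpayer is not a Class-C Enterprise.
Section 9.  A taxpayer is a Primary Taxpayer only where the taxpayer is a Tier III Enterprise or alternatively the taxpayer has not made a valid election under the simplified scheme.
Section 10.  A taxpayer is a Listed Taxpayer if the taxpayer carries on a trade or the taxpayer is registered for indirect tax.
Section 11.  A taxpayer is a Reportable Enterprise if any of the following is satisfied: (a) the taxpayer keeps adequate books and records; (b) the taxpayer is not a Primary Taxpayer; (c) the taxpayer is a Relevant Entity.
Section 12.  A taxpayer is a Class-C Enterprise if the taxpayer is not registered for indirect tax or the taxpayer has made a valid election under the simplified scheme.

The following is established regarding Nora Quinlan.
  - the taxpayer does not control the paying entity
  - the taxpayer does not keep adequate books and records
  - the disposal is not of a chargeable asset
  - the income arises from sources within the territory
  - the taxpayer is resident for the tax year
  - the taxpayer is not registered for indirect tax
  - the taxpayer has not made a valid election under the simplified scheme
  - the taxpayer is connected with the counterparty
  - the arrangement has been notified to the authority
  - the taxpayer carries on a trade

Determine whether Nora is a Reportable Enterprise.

Yes

section 5 — Tier III Enterprise: [the taxpayer is resident for the tax year? yes] OR [the arrangement has not been notified to the authority? no] → satisfied.
section 9 — Primary Taxpayer: [Tier III Enterprise (section 5)? yes] OR [the taxpayer has not made a valid election under the simplified scheme? yes] → satisfied.
section 2 — Relevant Entity: [the taxpayer carries on a trade? yes] OR [the taxpayer has made a valid election under the simplified scheme? no] → satisfied.
section 11 — Reportable Enterprise: [the taxpayer keeps adequate books and records? no] OR [not a Primary Taxpayer (section 9)? no] OR [Relevant Entity (section 2)? yes] → satisfied.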